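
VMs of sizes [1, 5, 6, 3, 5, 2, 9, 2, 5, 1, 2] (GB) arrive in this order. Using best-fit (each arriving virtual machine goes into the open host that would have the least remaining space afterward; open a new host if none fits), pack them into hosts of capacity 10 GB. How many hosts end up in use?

5

  1 → host 1 (new)  [load 1/10]
  5 → host 1  [load 6/10]
  6 → host 2 (new)  [load 6/10]
  3 → host 1  [load 9/10]
  5 → host 3 (new)  [load 5/10]
  2 → host 2  [load 8/10]
  9 → host 4 (new)  [load 9/10]
  2 → host 2  [load 10/10]
  5 → host 3  [load 10/10]
  1 → host 1  [load 10/10]
  2 → host 5 (new)  [load 2/10]
5 hosts opened.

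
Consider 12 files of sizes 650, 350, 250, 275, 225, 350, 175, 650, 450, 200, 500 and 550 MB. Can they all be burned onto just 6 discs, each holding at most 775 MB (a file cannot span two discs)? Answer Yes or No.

Total = 4625 MB; ⌈4625/775⌉ = 6.
The bound of 6 does not rule out 6, but exhaustive search shows no assignment into 6 discs of capacity 775 MB exists — the minimum is 7.

No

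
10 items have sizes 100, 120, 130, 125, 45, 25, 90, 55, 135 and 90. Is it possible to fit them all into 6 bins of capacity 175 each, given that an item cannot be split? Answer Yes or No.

No

Total = 915; ⌈915/175⌉ = 6.
7 items each exceed half the capacity and cannot share a bin, forcing at least 7 bins.
At least 7 bins are required, but only 6 are allowed.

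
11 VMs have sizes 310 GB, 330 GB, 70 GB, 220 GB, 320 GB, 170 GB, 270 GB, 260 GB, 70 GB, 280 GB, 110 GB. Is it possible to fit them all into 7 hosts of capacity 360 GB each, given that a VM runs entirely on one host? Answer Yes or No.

Total = 2410 GB; ⌈2410/360⌉ = 7.
The bound of 7 does not rule out 7, but exhaustive search shows no assignment into 7 hosts of capacity 360 GB exists — the minimum is 8.

No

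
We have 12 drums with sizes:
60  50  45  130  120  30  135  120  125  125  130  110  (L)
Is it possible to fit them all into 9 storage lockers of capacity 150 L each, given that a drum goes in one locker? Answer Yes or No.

Total = 1180 L; ⌈1180/150⌉ = 8.
The bound of 8 does not rule out 9, but exhaustive search shows no assignment into 9 storage lockers of capacity 150 L exists — the minimum is 10.

No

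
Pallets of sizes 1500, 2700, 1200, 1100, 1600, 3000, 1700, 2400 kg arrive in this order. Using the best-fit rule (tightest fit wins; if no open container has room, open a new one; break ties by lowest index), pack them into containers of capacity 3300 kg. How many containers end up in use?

  1500 → container 1 (new)  [load 1500/3300]
  2700 → container 2 (new)  [load 2700/3300]
  1200 → container 1  [load 2700/3300]
  1100 → container 3 (new)  [load 1100/3300]
  1600 → container 3  [load 2700/3300]
  3000 → container 4 (new)  [load 3000/3300]
  1700 → container 5 (new)  [load 1700/3300]
  2400 → container 6 (new)  [load 2400/3300]
6 containers opened.

6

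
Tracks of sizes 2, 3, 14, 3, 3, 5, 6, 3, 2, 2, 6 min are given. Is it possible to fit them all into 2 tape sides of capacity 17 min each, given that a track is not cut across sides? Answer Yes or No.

Total = 49 min; ⌈49/17⌉ = 3.
At least 3 tape sides are required, but only 2 are allowed.

No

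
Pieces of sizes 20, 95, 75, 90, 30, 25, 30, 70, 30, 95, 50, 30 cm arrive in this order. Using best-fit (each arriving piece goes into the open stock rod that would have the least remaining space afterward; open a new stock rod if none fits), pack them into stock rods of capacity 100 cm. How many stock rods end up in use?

  20 → stock rod 1 (new)  [load 20/100]
  95 → stock rod 2 (new)  [load 95/100]
  75 → stock rod 1  [load 95/100]
  90 → stock rod 3 (new)  [load 90/100]
  30 → stock rod 4 (new)  [load 30/100]
  25 → stock rod 4  [load 55/100]
  30 → stock rod 4  [load 85/100]
  70 → stock rod 5 (new)  [load 70/100]
  30 → stock rod 5  [load 100/100]
  95 → stock rod 6 (new)  [load 95/100]
  50 → stock rod 7 (new)  [load 50/100]
  30 → stock rod 7  [load 80/100]
7 stock rods opened.

7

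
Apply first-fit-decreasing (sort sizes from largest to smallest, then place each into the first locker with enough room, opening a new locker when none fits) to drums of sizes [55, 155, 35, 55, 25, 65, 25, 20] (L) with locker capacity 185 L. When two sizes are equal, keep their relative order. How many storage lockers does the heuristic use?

Sorted descending: 155, 65, 55, 55, 35, 25, 25, 20.
  155 → locker 1 (new)  [load 155/185]
  65 → locker 2 (new)  [load 65/185]
  55 → locker 2  [load 120/185]
  55 → locker 2  [load 175/185]
  35 → locker 3 (new)  [load 35/185]
  25 → locker 1  [load 180/185]
  25 → locker 3  [load 60/185]
  20 → locker 3  [load 80/185]
3 storage lockers opened.

3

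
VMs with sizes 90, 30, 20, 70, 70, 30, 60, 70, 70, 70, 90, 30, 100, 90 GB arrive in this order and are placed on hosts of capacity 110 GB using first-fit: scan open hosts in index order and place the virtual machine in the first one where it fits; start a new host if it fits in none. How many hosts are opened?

  90 → host 1 (new)  [load 90/110]
  30 → host 2 (new)  [load 30/110]
  20 → host 1  [load 110/110]
  70 → host 2  [load 100/110]
  70 → host 3 (new)  [load 70/110]
  30 → host 3  [load 100/110]
  60 → host 4 (new)  [load 60/110]
  70 → host 5 (new)  [load 70/110]
  70 → host 6 (new)  [load 70/110]
  70 → host 7 (new)  [load 70/110]
  90 → host 8 (new)  [load 90/110]
  30 → host 4  [load 90/110]
  100 → host 9 (new)  [load 100/110]
  90 → host 10 (new)  [load 90/110]
10 hosts opened.

10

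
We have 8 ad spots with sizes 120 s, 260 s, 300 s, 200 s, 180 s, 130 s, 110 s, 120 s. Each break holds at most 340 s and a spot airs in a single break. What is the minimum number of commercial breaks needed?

5

Total = 300 + 260 + 200 + 180 + 130 + 120 + 120 + 110 = 1420 s.
Lower bound: ⌈1420/340⌉ = 5 commercial breaks.
A packing using 5 commercial breaks:
  break 1: 300 = 300
  break 2: 260 = 260
  break 3: 200 + 130 = 330
  break 4: 180 + 120 = 300
  break 5: 120 + 110 = 230
This matches the lower bound, so 5 is optimal.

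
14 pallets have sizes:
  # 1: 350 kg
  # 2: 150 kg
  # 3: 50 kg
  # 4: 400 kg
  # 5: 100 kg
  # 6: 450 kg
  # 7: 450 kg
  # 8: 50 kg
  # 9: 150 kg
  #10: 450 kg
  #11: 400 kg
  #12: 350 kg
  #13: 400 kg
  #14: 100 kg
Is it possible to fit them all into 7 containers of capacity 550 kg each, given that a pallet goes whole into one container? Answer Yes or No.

No

Total = 3850 kg; ⌈3850/550⌉ = 7.
8 pallets each exceed half the capacity and cannot share a container, forcing at least 8 containers.
At least 8 containers are required, but only 7 are allowed.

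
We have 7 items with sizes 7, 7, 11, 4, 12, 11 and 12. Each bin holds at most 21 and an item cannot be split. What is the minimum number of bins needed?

Total = 12 + 12 + 11 + 11 + 7 + 7 + 4 = 64.
Lower bound: ⌈64/21⌉ = 4 bins.
A packing using 4 bins:
  bin 1: 12 + 7 = 19
  bin 2: 12 + 7 = 19
  bin 3: 11 + 4 = 15
  bin 4: 11 = 11
This matches the lower bound, so 4 is optimal.

4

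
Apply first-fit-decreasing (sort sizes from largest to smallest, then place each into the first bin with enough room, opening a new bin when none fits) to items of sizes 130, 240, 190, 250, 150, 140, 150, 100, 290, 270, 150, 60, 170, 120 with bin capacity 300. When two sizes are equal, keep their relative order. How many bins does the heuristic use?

Sorted descending: 290, 270, 250, 240, 190, 170, 150, 150, 150, 140, 130, 120, 100, 60.
  290 → bin 1 (new)  [load 290/300]
  270 → bin 2 (new)  [load 270/300]
  250 → bin 3 (new)  [load 250/300]
  240 → bin 4 (new)  [load 240/300]
  190 → bin 5 (new)  [load 190/300]
  170 → bin 6 (new)  [load 170/300]
  150 → bin 7 (new)  [load 150/300]
  150 → bin 7  [load 300/300]
  150 → bin 8 (new)  [load 150/300]
  140 → bin 8  [load 290/300]
  130 → bin 6  [load 300/300]
  120 → bin 9 (new)  [load 120/300]
  100 → bin 5  [load 290/300]
  60 → bin 4  [load 300/300]
9 bins opened.

9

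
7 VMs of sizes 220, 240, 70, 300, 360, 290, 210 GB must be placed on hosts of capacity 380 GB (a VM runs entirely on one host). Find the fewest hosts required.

Total = 360 + 300 + 290 + 240 + 220 + 210 + 70 = 1690 GB.
Lower bound: ⌈1690/380⌉ = 5 hosts.
Also, 6 VMs each exceed 190 GB, and no two of those can share a host, so at least 6 hosts are needed.
A packing using 6 hosts:
  host 1: 360 = 360
  host 2: 300 + 70 = 370
  host 3: 290 = 290
  host 4: 240 = 240
  host 5: 220 = 220
  host 6: 210 = 210
This matches the lower bound, so 6 is optimal.

6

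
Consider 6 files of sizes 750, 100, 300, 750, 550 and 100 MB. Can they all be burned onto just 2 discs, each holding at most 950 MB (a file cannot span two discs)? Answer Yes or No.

Total = 2550 MB; ⌈2550/950⌉ = 3.
At least 3 discs are required, but only 2 are allowed.

No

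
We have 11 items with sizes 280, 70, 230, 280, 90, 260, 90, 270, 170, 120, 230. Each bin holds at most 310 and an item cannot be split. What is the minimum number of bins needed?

Total = 280 + 280 + 270 + 260 + 230 + 230 + 170 + 120 + 90 + 90 + 70 = 2090.
Lower bound: ⌈2090/310⌉ = 7 bins.
A packing using 8 bins:
  bin 1: 280 = 280
  bin 2: 280 = 280
  bin 3: 270 = 270
  bin 4: 260 = 260
  bin 5: 230 + 70 = 300
  bin 6: 230 = 230
  bin 7: 170 + 120 = 290
  bin 8: 90 + 90 = 180
No arrangement into 7 bins stays within capacity, so 8 is optimal.

8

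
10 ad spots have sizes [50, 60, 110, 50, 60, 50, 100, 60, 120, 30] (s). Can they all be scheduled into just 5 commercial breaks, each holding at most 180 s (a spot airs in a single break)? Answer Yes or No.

A valid assignment using 4 commercial breaks:
  break 1: 120 + 60 = 180
  break 2: 110 + 60 = 170
  break 3: 100 + 60 = 160
  break 4: 50 + 50 + 50 + 30 = 180
That uses only 4 ≤ 5, so 5 commercial breaks are enough.

Yes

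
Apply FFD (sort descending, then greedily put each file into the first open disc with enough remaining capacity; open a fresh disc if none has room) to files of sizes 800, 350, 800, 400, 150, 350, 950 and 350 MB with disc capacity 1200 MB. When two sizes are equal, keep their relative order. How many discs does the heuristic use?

4

Sorted descending: 950, 800, 800, 400, 350, 350, 350, 150.
  950 → disc 1 (new)  [load 950/1200]
  800 → disc 2 (new)  [load 800/1200]
  800 → disc 3 (new)  [load 800/1200]
  400 → disc 2  [load 1200/1200]
  350 → disc 3  [load 1150/1200]
  350 → disc 4 (new)  [load 350/1200]
  350 → disc 4  [load 700/1200]
  150 → disc 1  [load 1100/1200]
4 discs opened.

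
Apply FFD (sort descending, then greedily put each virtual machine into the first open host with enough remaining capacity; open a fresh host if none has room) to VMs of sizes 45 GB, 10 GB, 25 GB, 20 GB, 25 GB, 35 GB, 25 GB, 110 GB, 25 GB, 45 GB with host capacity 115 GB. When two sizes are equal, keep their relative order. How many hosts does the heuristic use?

4

Sorted descending: 110, 45, 45, 35, 25, 25, 25, 25, 20, 10.
  110 → host 1 (new)  [load 110/115]
  45 → host 2 (new)  [load 45/115]
  45 → host 2  [load 90/115]
  35 → host 3 (new)  [load 35/115]
  25 → host 2  [load 115/115]
  25 → host 3  [load 60/115]
  25 → host 3  [load 85/115]
  25 → host 3  [load 110/115]
  20 → host 4 (new)  [load 20/115]
  10 → host 4  [load 30/115]
4 hosts opened.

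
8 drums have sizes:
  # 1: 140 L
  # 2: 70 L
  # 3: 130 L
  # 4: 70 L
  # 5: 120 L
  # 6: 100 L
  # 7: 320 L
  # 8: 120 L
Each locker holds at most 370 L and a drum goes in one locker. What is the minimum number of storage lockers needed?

Total = 320 + 140 + 130 + 120 + 120 + 100 + 70 + 70 = 1070 L.
Lower bound: ⌈1070/370⌉ = 3 storage lockers.
A packing using 4 storage lockers:
  locker 1: 320 = 320
  locker 2: 140 + 130 + 100 = 370
  locker 3: 120 + 120 + 70 = 310
  locker 4: 70 = 70
No arrangement into 3 storage lockers stays within capacity, so 4 is optimal.

4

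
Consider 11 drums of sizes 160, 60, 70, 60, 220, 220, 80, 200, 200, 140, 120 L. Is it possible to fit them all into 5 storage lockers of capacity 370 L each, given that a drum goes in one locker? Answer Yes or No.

Yes

A valid assignment using 5 storage lockers:
  locker 1: 220 + 140 = 360
  locker 2: 220 + 120 = 340
  locker 3: 200 + 160 = 360
  locker 4: 200 + 80 + 70 = 350
  locker 5: 60 + 60 = 120
Every load is within 370 L, so 5 storage lockers suffice.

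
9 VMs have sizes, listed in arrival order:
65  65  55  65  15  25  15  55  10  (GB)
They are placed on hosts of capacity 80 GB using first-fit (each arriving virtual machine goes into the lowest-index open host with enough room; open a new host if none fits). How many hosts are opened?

5

  65 → host 1 (new)  [load 65/80]
  65 → host 2 (new)  [load 65/80]
  55 → host 3 (new)  [load 55/80]
  65 → host 4 (new)  [load 65/80]
  15 → host 1  [load 80/80]
  25 → host 3  [load 80/80]
  15 → host 2  [load 80/80]
  55 → host 5 (new)  [load 55/80]
  10 → host 4  [load 75/80]
5 hosts opened.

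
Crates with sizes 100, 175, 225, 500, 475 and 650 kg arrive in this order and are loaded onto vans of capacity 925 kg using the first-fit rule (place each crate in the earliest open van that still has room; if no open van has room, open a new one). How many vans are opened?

4

  100 → van 1 (new)  [load 100/925]
  175 → van 1  [load 275/925]
  225 → van 1  [load 500/925]
  500 → van 2 (new)  [load 500/925]
  475 → van 3 (new)  [load 475/925]
  650 → van 4 (new)  [load 650/925]
4 vans opened.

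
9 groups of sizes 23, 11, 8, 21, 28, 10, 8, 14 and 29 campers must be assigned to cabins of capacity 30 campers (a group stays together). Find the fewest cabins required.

Total = 29 + 28 + 23 + 21 + 14 + 11 + 10 + 8 + 8 = 152 campers.
Lower bound: ⌈152/30⌉ = 6 cabins.
A packing using 6 cabins:
  cabin 1: 29 = 29
  cabin 2: 28 = 28
  cabin 3: 23 = 23
  cabin 4: 21 + 8 = 29
  cabin 5: 14 + 11 = 25
  cabin 6: 10 + 8 = 18
This matches the lower bound, so 6 is optimal.

6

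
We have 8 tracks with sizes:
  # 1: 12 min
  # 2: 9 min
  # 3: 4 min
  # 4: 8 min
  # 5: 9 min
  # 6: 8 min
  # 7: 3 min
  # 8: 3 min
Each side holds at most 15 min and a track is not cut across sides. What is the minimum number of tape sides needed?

Total = 12 + 9 + 9 + 8 + 8 + 4 + 3 + 3 = 56 min.
Lower bound: ⌈56/15⌉ = 4 tape sides.
Also, 5 tracks each exceed 15/2 min, and no two of those can share a side, so at least 5 tape sides are needed.
A packing using 5 tape sides:
  side 1: 12 + 3 = 15
  side 2: 9 + 4 = 13
  side 3: 9 + 3 = 12
  side 4: 8 = 8
  side 5: 8 = 8
This matches the lower bound, so 5 is optimal.

5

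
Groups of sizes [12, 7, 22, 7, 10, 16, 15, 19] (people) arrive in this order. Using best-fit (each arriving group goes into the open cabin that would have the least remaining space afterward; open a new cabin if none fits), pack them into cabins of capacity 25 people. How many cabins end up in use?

  12 → cabin 1 (new)  [load 12/25]
  7 → cabin 1  [load 19/25]
  22 → cabin 2 (new)  [load 22/25]
  7 → cabin 3 (new)  [load 7/25]
  10 → cabin 3  [load 17/25]
  16 → cabin 4 (new)  [load 16/25]
  15 → cabin 5 (new)  [load 15/25]
  19 → cabin 6 (new)  [load 19/25]
6 cabins opened.

6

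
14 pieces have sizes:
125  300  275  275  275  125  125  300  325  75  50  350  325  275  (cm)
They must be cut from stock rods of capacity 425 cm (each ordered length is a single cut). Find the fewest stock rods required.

9

Total = 350 + 325 + 325 + 300 + 300 + 275 + 275 + 275 + 275 + 125 + 125 + 125 + 75 + 50 = 3200 cm.
Lower bound: ⌈3200/425⌉ = 8 stock rods.
Also, 9 pieces each exceed 425/2 cm, and no two of those can share a stock rod, so at least 9 stock rods are needed.
A packing using 9 stock rods:
  stock rod 1: 350 + 75 = 425
  stock rod 2: 325 + 50 = 375
  stock rod 3: 325 = 325
  stock rod 4: 300 + 125 = 425
  stock rod 5: 300 + 125 = 425
  stock rod 6: 275 + 125 = 400
  stock rod 7: 275 = 275
  stock rod 8: 275 = 275
  stock rod 9: 275 = 275
This matches the lower bound, so 9 is optimal.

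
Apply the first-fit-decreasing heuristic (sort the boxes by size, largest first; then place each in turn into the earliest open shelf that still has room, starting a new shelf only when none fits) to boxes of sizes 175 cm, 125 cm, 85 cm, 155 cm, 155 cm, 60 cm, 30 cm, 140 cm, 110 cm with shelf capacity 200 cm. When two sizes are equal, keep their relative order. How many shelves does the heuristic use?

Sorted descending: 175, 155, 155, 140, 125, 110, 85, 60, 30.
  175 → shelf 1 (new)  [load 175/200]
  155 → shelf 2 (new)  [load 155/200]
  155 → shelf 3 (new)  [load 155/200]
  140 → shelf 4 (new)  [load 140/200]
  125 → shelf 5 (new)  [load 125/200]
  110 → shelf 6 (new)  [load 110/200]
  85 → shelf 6  [load 195/200]
  60 → shelf 4  [load 200/200]
  30 → shelf 2  [load 185/200]
6 shelves opened.

6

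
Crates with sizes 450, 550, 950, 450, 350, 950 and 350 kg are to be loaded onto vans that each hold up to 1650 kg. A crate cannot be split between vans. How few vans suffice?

3

Total = 950 + 950 + 550 + 450 + 450 + 350 + 350 = 4050 kg.
Lower bound: ⌈4050/1650⌉ = 3 vans.
A packing using 3 vans:
  van 1: 950 + 550 = 1500
  van 2: 950 + 450 = 1400
  van 3: 450 + 350 + 350 = 1150
This matches the lower bound, so 3 is optimal.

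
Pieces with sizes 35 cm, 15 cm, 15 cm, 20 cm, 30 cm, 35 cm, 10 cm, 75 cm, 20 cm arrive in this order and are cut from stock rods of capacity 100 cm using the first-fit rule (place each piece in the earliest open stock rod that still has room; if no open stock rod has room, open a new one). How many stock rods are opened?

  35 → stock rod 1 (new)  [load 35/100]
  15 → stock rod 1  [load 50/100]
  15 → stock rod 1  [load 65/100]
  20 → stock rod 1  [load 85/100]
  30 → stock rod 2 (new)  [load 30/100]
  35 → stock rod 2  [load 65/100]
  10 → stock rod 1  [load 95/100]
  75 → stock rod 3 (new)  [load 75/100]
  20 → stock rod 2  [load 85/100]
3 stock rods opened.

3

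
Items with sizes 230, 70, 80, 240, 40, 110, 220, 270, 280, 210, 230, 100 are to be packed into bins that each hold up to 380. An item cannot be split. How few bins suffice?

Total = 280 + 270 + 240 + 230 + 230 + 220 + 210 + 110 + 100 + 80 + 70 + 40 = 2080.
Lower bound: ⌈2080/380⌉ = 6 bins.
Also, 7 items each exceed 190, and no two of those can share a bin, so at least 7 bins are needed.
A packing using 7 bins:
  bin 1: 280 + 100 = 380
  bin 2: 270 + 110 = 380
  bin 3: 240 + 80 + 40 = 360
  bin 4: 230 + 70 = 300
  bin 5: 230 = 230
  bin 6: 220 = 220
  bin 7: 210 = 210
This matches the lower bound, so 7 is optimal.

7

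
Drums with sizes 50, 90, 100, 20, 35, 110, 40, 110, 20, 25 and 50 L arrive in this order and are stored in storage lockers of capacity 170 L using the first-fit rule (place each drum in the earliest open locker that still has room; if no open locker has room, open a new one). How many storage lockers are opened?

5

  50 → locker 1 (new)  [load 50/170]
  90 → locker 1  [load 140/170]
  100 → locker 2 (new)  [load 100/170]
  20 → locker 1  [load 160/170]
  35 → locker 2  [load 135/170]
  110 → locker 3 (new)  [load 110/170]
  40 → locker 3  [load 150/170]
  110 → locker 4 (new)  [load 110/170]
  20 → locker 2  [load 155/170]
  25 → locker 4  [load 135/170]
  50 → locker 5 (new)  [load 50/170]
5 storage lockers opened.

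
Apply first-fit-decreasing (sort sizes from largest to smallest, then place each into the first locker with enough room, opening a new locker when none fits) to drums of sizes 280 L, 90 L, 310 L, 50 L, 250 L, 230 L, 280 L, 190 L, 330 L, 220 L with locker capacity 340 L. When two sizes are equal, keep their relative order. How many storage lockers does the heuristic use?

8

Sorted descending: 330, 310, 280, 280, 250, 230, 220, 190, 90, 50.
  330 → locker 1 (new)  [load 330/340]
  310 → locker 2 (new)  [load 310/340]
  280 → locker 3 (new)  [load 280/340]
  280 → locker 4 (new)  [load 280/340]
  250 → locker 5 (new)  [load 250/340]
  230 → locker 6 (new)  [load 230/340]
  220 → locker 7 (new)  [load 220/340]
  190 → locker 8 (new)  [load 190/340]
  90 → locker 5  [load 340/340]
  50 → locker 3  [load 330/340]
8 storage lockers opened.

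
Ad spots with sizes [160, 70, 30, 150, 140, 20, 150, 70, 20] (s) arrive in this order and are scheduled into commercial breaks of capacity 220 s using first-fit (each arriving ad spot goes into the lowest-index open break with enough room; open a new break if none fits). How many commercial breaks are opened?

  160 → break 1 (new)  [load 160/220]
  70 → break 2 (new)  [load 70/220]
  30 → break 1  [load 190/220]
  150 → break 2  [load 220/220]
  140 → break 3 (new)  [load 140/220]
  20 → break 1  [load 210/220]
  150 → break 4 (new)  [load 150/220]
  70 → break 3  [load 210/220]
  20 → break 4  [load 170/220]
4 commercial breaks opened.

4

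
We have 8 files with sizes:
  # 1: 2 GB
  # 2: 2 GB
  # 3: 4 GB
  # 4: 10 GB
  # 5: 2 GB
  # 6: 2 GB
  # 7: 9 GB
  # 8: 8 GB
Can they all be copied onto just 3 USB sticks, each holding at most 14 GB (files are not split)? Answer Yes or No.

Yes

A valid assignment using 3 USB sticks:
  USB stick 1: 10 + 4 = 14
  USB stick 2: 9 + 2 + 2 = 13
  USB stick 3: 8 + 2 + 2 = 12
Every load is within 14 GB, so 3 USB sticks suffice.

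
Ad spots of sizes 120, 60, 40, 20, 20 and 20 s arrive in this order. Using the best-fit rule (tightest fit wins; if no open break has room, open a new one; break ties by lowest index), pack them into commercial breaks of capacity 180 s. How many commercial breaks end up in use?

2

  120 → break 1 (new)  [load 120/180]
  60 → break 1  [load 180/180]
  40 → break 2 (new)  [load 40/180]
  20 → break 2  [load 60/180]
  20 → break 2  [load 80/180]
  20 → break 2  [load 100/180]
2 commercial breaks opened.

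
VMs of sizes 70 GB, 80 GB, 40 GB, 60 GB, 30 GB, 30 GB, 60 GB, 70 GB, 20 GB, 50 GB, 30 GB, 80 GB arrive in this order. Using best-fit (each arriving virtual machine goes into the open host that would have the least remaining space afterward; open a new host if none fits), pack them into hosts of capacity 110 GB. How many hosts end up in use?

  70 → host 1 (new)  [load 70/110]
  80 → host 2 (new)  [load 80/110]
  40 → host 1  [load 110/110]
  60 → host 3 (new)  [load 60/110]
  30 → host 2  [load 110/110]
  30 → host 3  [load 90/110]
  60 → host 4 (new)  [load 60/110]
  70 → host 5 (new)  [load 70/110]
  20 → host 3  [load 110/110]
  50 → host 4  [load 110/110]
  30 → host 5  [load 100/110]
  80 → host 6 (new)  [load 80/110]
6 hosts opened.

6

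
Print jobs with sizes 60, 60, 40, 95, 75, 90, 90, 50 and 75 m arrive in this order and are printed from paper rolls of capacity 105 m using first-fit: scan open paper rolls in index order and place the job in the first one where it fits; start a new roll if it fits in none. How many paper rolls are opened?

8

  60 → roll 1 (new)  [load 60/105]
  60 → roll 2 (new)  [load 60/105]
  40 → roll 1  [load 100/105]
  95 → roll 3 (new)  [load 95/105]
  75 → roll 4 (new)  [load 75/105]
  90 → roll 5 (new)  [load 90/105]
  90 → roll 6 (new)  [load 90/105]
  50 → roll 7 (new)  [load 50/105]
  75 → roll 8 (new)  [load 75/105]
8 paper rolls opened.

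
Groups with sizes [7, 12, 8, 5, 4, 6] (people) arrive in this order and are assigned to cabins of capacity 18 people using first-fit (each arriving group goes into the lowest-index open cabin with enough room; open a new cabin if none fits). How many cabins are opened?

3

  7 → cabin 1 (new)  [load 7/18]
  12 → cabin 2 (new)  [load 12/18]
  8 → cabin 1  [load 15/18]
  5 → cabin 2  [load 17/18]
  4 → cabin 3 (new)  [load 4/18]
  6 → cabin 3  [load 10/18]
3 cabins opened.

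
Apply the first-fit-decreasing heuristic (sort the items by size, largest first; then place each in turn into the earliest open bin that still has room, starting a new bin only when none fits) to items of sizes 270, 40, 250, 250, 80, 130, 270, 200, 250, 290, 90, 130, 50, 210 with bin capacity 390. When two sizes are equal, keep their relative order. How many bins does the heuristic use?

8

Sorted descending: 290, 270, 270, 250, 250, 250, 210, 200, 130, 130, 90, 80, 50, 40.
  290 → bin 1 (new)  [load 290/390]
  270 → bin 2 (new)  [load 270/390]
  270 → bin 3 (new)  [load 270/390]
  250 → bin 4 (new)  [load 250/390]
  250 → bin 5 (new)  [load 250/390]
  250 → bin 6 (new)  [load 250/390]
  210 → bin 7 (new)  [load 210/390]
  200 → bin 8 (new)  [load 200/390]
  130 → bin 4  [load 380/390]
  130 → bin 5  [load 380/390]
  90 → bin 1  [load 380/390]
  80 → bin 2  [load 350/390]
  50 → bin 3  [load 320/390]
  40 → bin 2  [load 390/390]
8 bins opened.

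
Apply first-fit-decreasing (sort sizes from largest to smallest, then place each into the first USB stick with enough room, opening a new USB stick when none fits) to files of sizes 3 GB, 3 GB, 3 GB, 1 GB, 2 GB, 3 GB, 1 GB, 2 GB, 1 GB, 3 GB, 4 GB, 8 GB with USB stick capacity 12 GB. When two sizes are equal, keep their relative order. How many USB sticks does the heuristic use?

3

Sorted descending: 8, 4, 3, 3, 3, 3, 3, 2, 2, 1, 1, 1.
  8 → USB stick 1 (new)  [load 8/12]
  4 → USB stick 1  [load 12/12]
  3 → USB stick 2 (new)  [load 3/12]
  3 → USB stick 2  [load 6/12]
  3 → USB stick 2  [load 9/12]
  3 → USB stick 2  [load 12/12]
  3 → USB stick 3 (new)  [load 3/12]
  2 → USB stick 3  [load 5/12]
  2 → USB stick 3  [load 7/12]
  1 → USB stick 3  [load 8/12]
  1 → USB stick 3  [load 9/12]
  1 → USB stick 3  [load 10/12]
3 USB sticks opened.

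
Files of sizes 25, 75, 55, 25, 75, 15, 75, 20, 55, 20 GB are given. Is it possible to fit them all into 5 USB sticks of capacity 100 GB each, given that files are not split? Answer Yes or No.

A valid assignment using 5 USB sticks:
  USB stick 1: 75 + 25 = 100
  USB stick 2: 75 + 25 = 100
  USB stick 3: 75 + 20 = 95
  USB stick 4: 55 + 20 + 15 = 90
  USB stick 5: 55 = 55
Every load is within 100 GB, so 5 USB sticks suffice.

Yes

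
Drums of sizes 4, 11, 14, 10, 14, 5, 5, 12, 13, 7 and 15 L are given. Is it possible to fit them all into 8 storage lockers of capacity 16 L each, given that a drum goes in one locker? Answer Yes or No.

Yes

A valid assignment using 8 storage lockers:
  locker 1: 15 = 15
  locker 2: 14 = 14
  locker 3: 14 = 14
  locker 4: 13 = 13
  locker 5: 12 + 4 = 16
  locker 6: 11 + 5 = 16
  locker 7: 10 + 5 = 15
  locker 8: 7 = 7
Every load is within 16 L, so 8 storage lockers suffice.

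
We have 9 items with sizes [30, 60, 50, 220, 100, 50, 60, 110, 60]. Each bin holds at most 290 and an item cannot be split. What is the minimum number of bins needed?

Total = 220 + 110 + 100 + 60 + 60 + 60 + 50 + 50 + 30 = 740.
Lower bound: ⌈740/290⌉ = 3 bins.
A packing using 3 bins:
  bin 1: 220 + 60 = 280
  bin 2: 110 + 100 + 60 = 270
  bin 3: 60 + 50 + 50 + 30 = 190
This matches the lower bound, so 3 is optimal.

3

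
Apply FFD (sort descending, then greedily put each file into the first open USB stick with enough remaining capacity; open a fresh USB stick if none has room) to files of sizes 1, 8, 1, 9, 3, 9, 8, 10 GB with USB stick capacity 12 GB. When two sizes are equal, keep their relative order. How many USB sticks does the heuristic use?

Sorted descending: 10, 9, 9, 8, 8, 3, 1, 1.
  10 → USB stick 1 (new)  [load 10/12]
  9 → USB stick 2 (new)  [load 9/12]
  9 → USB stick 3 (new)  [load 9/12]
  8 → USB stick 4 (new)  [load 8/12]
  8 → USB stick 5 (new)  [load 8/12]
  3 → USB stick 2  [load 12/12]
  1 → USB stick 1  [load 11/12]
  1 → USB stick 1  [load 12/12]
5 USB sticks opened.

5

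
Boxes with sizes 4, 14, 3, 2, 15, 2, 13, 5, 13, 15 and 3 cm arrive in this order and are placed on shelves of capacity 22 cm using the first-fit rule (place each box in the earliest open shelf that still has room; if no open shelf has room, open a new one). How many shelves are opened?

  4 → shelf 1 (new)  [load 4/22]
  14 → shelf 1  [load 18/22]
  3 → shelf 1  [load 21/22]
  2 → shelf 2 (new)  [load 2/22]
  15 → shelf 2  [load 17/22]
  2 → shelf 2  [load 19/22]
  13 → shelf 3 (new)  [load 13/22]
  5 → shelf 3  [load 18/22]
  13 → shelf 4 (new)  [load 13/22]
  15 → shelf 5 (new)  [load 15/22]
  3 → shelf 2  [load 22/22]
5 shelves opened.

5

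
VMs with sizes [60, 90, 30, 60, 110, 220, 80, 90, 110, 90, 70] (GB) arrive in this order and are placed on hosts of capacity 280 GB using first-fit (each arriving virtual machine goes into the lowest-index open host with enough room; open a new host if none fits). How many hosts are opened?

  60 → host 1 (new)  [load 60/280]
  90 → host 1  [load 150/280]
  30 → host 1  [load 180/280]
  60 → host 1  [load 240/280]
  110 → host 2 (new)  [load 110/280]
  220 → host 3 (new)  [load 220/280]
  80 → host 2  [load 190/280]
  90 → host 2  [load 280/280]
  110 → host 4 (new)  [load 110/280]
  90 → host 4  [load 200/280]
  70 → host 4  [load 270/280]
4 hosts opened.

4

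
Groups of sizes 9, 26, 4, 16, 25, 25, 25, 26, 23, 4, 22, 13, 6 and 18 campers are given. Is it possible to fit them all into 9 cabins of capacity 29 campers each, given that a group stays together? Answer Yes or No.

A valid assignment using 9 cabins:
  cabin 1: 26 = 26
  cabin 2: 26 = 26
  cabin 3: 25 + 4 = 29
  cabin 4: 25 + 4 = 29
  cabin 5: 25 = 25
  cabin 6: 23 + 6 = 29
  cabin 7: 22 = 22
  cabin 8: 18 + 9 = 27
  cabin 9: 16 + 13 = 29
Every load is within 29 campers, so 9 cabins suffice.

Yes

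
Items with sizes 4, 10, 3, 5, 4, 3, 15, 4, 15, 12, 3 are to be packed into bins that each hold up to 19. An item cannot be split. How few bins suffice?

5

Total = 15 + 15 + 12 + 10 + 5 + 4 + 4 + 4 + 3 + 3 + 3 = 78.
Lower bound: ⌈78/19⌉ = 5 bins.
A packing using 5 bins:
  bin 1: 15 + 4 = 19
  bin 2: 15 + 4 = 19
  bin 3: 12 + 5 = 17
  bin 4: 10 + 4 + 3 = 17
  bin 5: 3 + 3 = 6
This matches the lower bound, so 5 is optimal.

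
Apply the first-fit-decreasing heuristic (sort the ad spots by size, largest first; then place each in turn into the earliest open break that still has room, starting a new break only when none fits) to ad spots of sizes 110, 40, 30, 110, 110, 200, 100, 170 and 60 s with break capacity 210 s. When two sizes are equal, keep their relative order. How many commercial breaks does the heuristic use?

Sorted descending: 200, 170, 110, 110, 110, 100, 60, 40, 30.
  200 → break 1 (new)  [load 200/210]
  170 → break 2 (new)  [load 170/210]
  110 → break 3 (new)  [load 110/210]
  110 → break 4 (new)  [load 110/210]
  110 → break 5 (new)  [load 110/210]
  100 → break 3  [load 210/210]
  60 → break 4  [load 170/210]
  40 → break 2  [load 210/210]
  30 → break 4  [load 200/210]
5 commercial breaks opened.

5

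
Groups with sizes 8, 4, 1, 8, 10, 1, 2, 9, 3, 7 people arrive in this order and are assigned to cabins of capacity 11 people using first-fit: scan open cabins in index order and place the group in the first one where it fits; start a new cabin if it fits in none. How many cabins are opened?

6

  8 → cabin 1 (new)  [load 8/11]
  4 → cabin 2 (new)  [load 4/11]
  1 → cabin 1  [load 9/11]
  8 → cabin 3 (new)  [load 8/11]
  10 → cabin 4 (new)  [load 10/11]
  1 → cabin 1  [load 10/11]
  2 → cabin 2  [load 6/11]
  9 → cabin 5 (new)  [load 9/11]
  3 → cabin 2  [load 9/11]
  7 → cabin 6 (new)  [load 7/11]
6 cabins opened.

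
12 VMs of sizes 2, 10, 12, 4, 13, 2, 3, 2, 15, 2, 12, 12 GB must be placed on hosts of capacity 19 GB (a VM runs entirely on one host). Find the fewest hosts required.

6

Total = 15 + 13 + 12 + 12 + 12 + 10 + 4 + 3 + 2 + 2 + 2 + 2 = 89 GB.
Lower bound: ⌈89/19⌉ = 5 hosts.
Also, 6 VMs each exceed 19/2 GB, and no two of those can share a host, so at least 6 hosts are needed.
A packing using 6 hosts:
  host 1: 15 + 4 = 19
  host 2: 13 + 3 + 2 = 18
  host 3: 12 + 2 + 2 + 2 = 18
  host 4: 12 = 12
  host 5: 12 = 12
  host 6: 10 = 10
This matches the lower bound, so 6 is optimal.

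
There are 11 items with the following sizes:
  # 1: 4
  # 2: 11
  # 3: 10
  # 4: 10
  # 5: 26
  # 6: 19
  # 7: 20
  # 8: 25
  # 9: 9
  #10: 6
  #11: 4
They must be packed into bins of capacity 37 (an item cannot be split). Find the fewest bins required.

4

Total = 26 + 25 + 20 + 19 + 11 + 10 + 10 + 9 + 6 + 4 + 4 = 144.
Lower bound: ⌈144/37⌉ = 4 bins.
A packing using 4 bins:
  bin 1: 26 + 11 = 37
  bin 2: 25 + 10 = 35
  bin 3: 20 + 10 + 6 = 36
  bin 4: 19 + 9 + 4 + 4 = 36
This matches the lower bound, so 4 is optimal.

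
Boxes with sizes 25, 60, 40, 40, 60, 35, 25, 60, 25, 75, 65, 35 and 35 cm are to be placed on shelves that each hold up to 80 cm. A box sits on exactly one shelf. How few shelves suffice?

9

Total = 75 + 65 + 60 + 60 + 60 + 40 + 40 + 35 + 35 + 35 + 25 + 25 + 25 = 580 cm.
Lower bound: ⌈580/80⌉ = 8 shelves.
A packing using 9 shelves:
  shelf 1: 75 = 75
  shelf 2: 65 = 65
  shelf 3: 60 = 60
  shelf 4: 60 = 60
  shelf 5: 60 = 60
  shelf 6: 40 + 40 = 80
  shelf 7: 35 + 35 = 70
  shelf 8: 35 + 25 = 60
  shelf 9: 25 + 25 = 50
No arrangement into 8 shelves stays within capacity, so 9 is optimal.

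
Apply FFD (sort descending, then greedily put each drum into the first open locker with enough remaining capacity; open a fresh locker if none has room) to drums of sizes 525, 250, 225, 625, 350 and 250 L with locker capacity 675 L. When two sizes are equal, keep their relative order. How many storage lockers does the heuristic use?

Sorted descending: 625, 525, 350, 250, 250, 225.
  625 → locker 1 (new)  [load 625/675]
  525 → locker 2 (new)  [load 525/675]
  350 → locker 3 (new)  [load 350/675]
  250 → locker 3  [load 600/675]
  250 → locker 4 (new)  [load 250/675]
  225 → locker 4  [load 475/675]
4 storage lockers opened.

4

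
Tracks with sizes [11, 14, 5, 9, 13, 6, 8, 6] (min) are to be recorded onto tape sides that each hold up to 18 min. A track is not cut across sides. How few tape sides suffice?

5

Total = 14 + 13 + 11 + 9 + 8 + 6 + 6 + 5 = 72 min.
Lower bound: ⌈72/18⌉ = 4 tape sides.
A packing using 5 tape sides:
  side 1: 14 = 14
  side 2: 13 + 5 = 18
  side 3: 11 + 6 = 17
  side 4: 9 + 8 = 17
  side 5: 6 = 6
No arrangement into 4 tape sides stays within capacity, so 5 is optimal.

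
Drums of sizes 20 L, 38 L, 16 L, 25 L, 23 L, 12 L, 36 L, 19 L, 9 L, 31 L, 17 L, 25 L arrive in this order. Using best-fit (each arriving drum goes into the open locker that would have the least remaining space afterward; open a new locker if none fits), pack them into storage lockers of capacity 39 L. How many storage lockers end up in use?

8

  20 → locker 1 (new)  [load 20/39]
  38 → locker 2 (new)  [load 38/39]
  16 → locker 1  [load 36/39]
  25 → locker 3 (new)  [load 25/39]
  23 → locker 4 (new)  [load 23/39]
  12 → locker 3  [load 37/39]
  36 → locker 5 (new)  [load 36/39]
  19 → locker 6 (new)  [load 19/39]
  9 → locker 4  [load 32/39]
  31 → locker 7 (new)  [load 31/39]
  17 → locker 6  [load 36/39]
  25 → locker 8 (new)  [load 25/39]
8 storage lockers opened.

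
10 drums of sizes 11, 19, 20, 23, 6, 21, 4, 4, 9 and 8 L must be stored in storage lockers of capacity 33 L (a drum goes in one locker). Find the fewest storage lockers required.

Total = 23 + 21 + 20 + 19 + 11 + 9 + 8 + 6 + 4 + 4 = 125 L.
Lower bound: ⌈125/33⌉ = 4 storage lockers.
A packing using 4 storage lockers:
  locker 1: 23 + 9 = 32
  locker 2: 21 + 11 = 32
  locker 3: 20 + 8 + 4 = 32
  locker 4: 19 + 6 + 4 = 29
This matches the lower bound, so 4 is optimal.

4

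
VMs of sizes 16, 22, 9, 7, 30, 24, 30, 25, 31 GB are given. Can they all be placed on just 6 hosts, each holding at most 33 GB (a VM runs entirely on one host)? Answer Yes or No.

No

Total = 194 GB; ⌈194/33⌉ = 6.
The bound of 6 does not rule out 6, but exhaustive search shows no assignment into 6 hosts of capacity 33 GB exists — the minimum is 7.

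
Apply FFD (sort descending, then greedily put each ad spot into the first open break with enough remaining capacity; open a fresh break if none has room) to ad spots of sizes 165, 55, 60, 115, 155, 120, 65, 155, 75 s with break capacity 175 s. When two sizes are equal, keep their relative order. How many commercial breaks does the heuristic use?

Sorted descending: 165, 155, 155, 120, 115, 75, 65, 60, 55.
  165 → break 1 (new)  [load 165/175]
  155 → break 2 (new)  [load 155/175]
  155 → break 3 (new)  [load 155/175]
  120 → break 4 (new)  [load 120/175]
  115 → break 5 (new)  [load 115/175]
  75 → break 6 (new)  [load 75/175]
  65 → break 6  [load 140/175]
  60 → break 5  [load 175/175]
  55 → break 4  [load 175/175]
6 commercial breaks opened.

6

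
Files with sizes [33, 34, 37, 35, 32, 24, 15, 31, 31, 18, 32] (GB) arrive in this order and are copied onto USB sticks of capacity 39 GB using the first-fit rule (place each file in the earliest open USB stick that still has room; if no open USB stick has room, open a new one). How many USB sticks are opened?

10

  33 → USB stick 1 (new)  [load 33/39]
  34 → USB stick 2 (new)  [load 34/39]
  37 → USB stick 3 (new)  [load 37/39]
  35 → USB stick 4 (new)  [load 35/39]
  32 → USB stick 5 (new)  [load 32/39]
  24 → USB stick 6 (new)  [load 24/39]
  15 → USB stick 6  [load 39/39]
  31 → USB stick 7 (new)  [load 31/39]
  31 → USB stick 8 (new)  [load 31/39]
  18 → USB stick 9 (new)  [load 18/39]
  32 → USB stick 10 (new)  [load 32/39]
10 USB sticks opened.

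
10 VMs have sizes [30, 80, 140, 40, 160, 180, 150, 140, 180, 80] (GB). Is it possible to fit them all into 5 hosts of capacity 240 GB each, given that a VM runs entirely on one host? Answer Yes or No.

No

Total = 1180 GB; ⌈1180/240⌉ = 5.
6 VMs each exceed half the capacity and cannot share a host, forcing at least 6 hosts.
At least 6 hosts are required, but only 5 are allowed.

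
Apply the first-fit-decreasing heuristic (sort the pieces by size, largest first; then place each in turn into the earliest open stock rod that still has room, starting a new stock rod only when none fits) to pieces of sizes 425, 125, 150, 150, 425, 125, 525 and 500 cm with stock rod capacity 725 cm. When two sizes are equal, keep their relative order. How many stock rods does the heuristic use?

4

Sorted descending: 525, 500, 425, 425, 150, 150, 125, 125.
  525 → stock rod 1 (new)  [load 525/725]
  500 → stock rod 2 (new)  [load 500/725]
  425 → stock rod 3 (new)  [load 425/725]
  425 → stock rod 4 (new)  [load 425/725]
  150 → stock rod 1  [load 675/725]
  150 → stock rod 2  [load 650/725]
  125 → stock rod 3  [load 550/725]
  125 → stock rod 3  [load 675/725]
4 stock rods opened.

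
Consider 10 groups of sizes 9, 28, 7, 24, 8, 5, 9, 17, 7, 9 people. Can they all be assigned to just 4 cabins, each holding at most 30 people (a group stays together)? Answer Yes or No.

No

Total = 123 people; ⌈123/30⌉ = 5.
At least 5 cabins are required, but only 4 are allowed.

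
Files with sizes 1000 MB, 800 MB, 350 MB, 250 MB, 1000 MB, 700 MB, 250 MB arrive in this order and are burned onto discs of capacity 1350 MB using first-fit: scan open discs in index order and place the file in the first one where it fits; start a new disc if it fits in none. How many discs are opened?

  1000 → disc 1 (new)  [load 1000/1350]
  800 → disc 2 (new)  [load 800/1350]
  350 → disc 1  [load 1350/1350]
  250 → disc 2  [load 1050/1350]
  1000 → disc 3 (new)  [load 1000/1350]
  700 → disc 4 (new)  [load 700/1350]
  250 → disc 2  [load 1300/1350]
4 discs opened.

4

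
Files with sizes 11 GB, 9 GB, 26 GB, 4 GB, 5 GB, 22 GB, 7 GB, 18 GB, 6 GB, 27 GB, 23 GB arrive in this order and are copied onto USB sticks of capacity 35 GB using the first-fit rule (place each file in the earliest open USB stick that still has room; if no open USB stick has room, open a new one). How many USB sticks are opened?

6

  11 → USB stick 1 (new)  [load 11/35]
  9 → USB stick 1  [load 20/35]
  26 → USB stick 2 (new)  [load 26/35]
  4 → USB stick 1  [load 24/35]
  5 → USB stick 1  [load 29/35]
  22 → USB stick 3 (new)  [load 22/35]
  7 → USB stick 2  [load 33/35]
  18 → USB stick 4 (new)  [load 18/35]
  6 → USB stick 1  [load 35/35]
  27 → USB stick 5 (new)  [load 27/35]
  23 → USB stick 6 (new)  [load 23/35]
6 USB sticks opened.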